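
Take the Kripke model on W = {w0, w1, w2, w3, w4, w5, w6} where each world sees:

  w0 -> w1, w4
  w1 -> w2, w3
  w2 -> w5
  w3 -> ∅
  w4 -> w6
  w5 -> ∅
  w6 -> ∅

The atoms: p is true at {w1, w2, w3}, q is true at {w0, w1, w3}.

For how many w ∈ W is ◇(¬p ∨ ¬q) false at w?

3

w0: successors {w1, w4}; ¬p ∨ ¬q there: w1:F, w4:T. ✓
w1: successors {w2, w3}; ¬p ∨ ¬q there: w2:T, w3:F. ✓
w2: successors {w5}; ¬p ∨ ¬q there: w5:T. ✓
w3: no successors, so ◇(¬p ∨ ¬q) fails. ✗
w4: successors {w6}; ¬p ∨ ¬q there: w6:T. ✓
w5: no successors, so ◇(¬p ∨ ¬q) fails. ✗
w6: no successors, so ◇(¬p ∨ ¬q) fails. ✗
Satisfying worlds: {w0, w1, w2, w4}.
So ◇(¬p ∨ ¬q) fails at the other 3 worlds.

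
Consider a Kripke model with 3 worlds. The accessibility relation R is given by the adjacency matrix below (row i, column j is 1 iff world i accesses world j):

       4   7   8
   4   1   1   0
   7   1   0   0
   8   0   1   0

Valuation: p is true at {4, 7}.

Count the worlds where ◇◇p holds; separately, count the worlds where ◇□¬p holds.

3 and 0

For ◇◇p:
4: successors {4, 7}; ◇p there: 4:T, 7:T. ✓
7: successors {4}; ◇p there: 4:T. ✓
8: successors {7}; ◇p there: 7:T. ✓
— 3 worlds.
For ◇□¬p:
4: successors {4, 7}; □¬p there: 4:F, 7:F. ✗
7: successors {4}; □¬p there: 4:F. ✗
8: successors {7}; □¬p there: 7:F. ✗
— 0 worlds.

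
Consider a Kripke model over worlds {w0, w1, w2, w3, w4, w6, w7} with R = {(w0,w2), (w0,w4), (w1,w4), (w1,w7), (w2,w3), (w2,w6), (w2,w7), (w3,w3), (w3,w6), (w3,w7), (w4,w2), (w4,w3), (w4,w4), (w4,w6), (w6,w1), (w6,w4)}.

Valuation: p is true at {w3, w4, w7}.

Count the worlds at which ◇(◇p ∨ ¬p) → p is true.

3

w0: ◇(◇p ∨ ¬p) is T, p is F. ✗
w1: ◇(◇p ∨ ¬p) is T, p is F. ✗
w2: ◇(◇p ∨ ¬p) is T, p is F. ✗
w3: ◇(◇p ∨ ¬p) is T, p is T. ✓
w4: ◇(◇p ∨ ¬p) is T, p is T. ✓
w6: ◇(◇p ∨ ¬p) is T, p is F. ✗
w7: ◇(◇p ∨ ¬p) is F, p is T. ✓
Satisfying worlds: {w3, w4, w7}.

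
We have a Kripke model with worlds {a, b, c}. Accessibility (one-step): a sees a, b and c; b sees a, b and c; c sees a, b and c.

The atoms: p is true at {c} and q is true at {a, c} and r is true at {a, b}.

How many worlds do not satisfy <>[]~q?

3

a: successors {a, b, c}; []~q there: a:F, b:F, c:F. ✗
b: successors {a, b, c}; []~q there: a:F, b:F, c:F. ✗
c: successors {a, b, c}; []~q there: a:F, b:F, c:F. ✗
Satisfying worlds: ∅.
So <>[]~q fails at the other 3 worlds.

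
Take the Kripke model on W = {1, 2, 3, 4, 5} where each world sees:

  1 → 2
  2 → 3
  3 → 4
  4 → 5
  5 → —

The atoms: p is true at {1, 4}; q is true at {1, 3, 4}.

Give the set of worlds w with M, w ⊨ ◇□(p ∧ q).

1: successors {2}; □(p ∧ q) there: 2:F. ✗
2: successors {3}; □(p ∧ q) there: 3:T. ✓
3: successors {4}; □(p ∧ q) there: 4:F. ✗
4: successors {5}; □(p ∧ q) there: 5:T. ✓
5: no successors, so ◇□(p ∧ q) fails. ✗

{2, 4}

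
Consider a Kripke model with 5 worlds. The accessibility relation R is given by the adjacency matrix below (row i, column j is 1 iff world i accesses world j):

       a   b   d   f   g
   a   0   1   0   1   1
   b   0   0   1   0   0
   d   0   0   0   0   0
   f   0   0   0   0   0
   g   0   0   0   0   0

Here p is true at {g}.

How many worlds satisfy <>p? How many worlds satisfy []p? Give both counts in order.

1 and 3

For <>p:
a: successors {b, f, g}; p there: b:F, f:F, g:T. ✓
b: successors {d}; p there: d:F. ✗
d: no successors, so <>p fails. ✗
f: no successors, so <>p fails. ✗
g: no successors, so <>p fails. ✗
— 1 world.
For []p:
a: successors {b, f, g}; p there: b:F, f:F, g:T. ✗
b: successors {d}; p there: d:F. ✗
d: no successors, so []p holds vacuously. ✓
f: no successors, so []p holds vacuously. ✓
g: no successors, so []p holds vacuously. ✓
— 3 worlds.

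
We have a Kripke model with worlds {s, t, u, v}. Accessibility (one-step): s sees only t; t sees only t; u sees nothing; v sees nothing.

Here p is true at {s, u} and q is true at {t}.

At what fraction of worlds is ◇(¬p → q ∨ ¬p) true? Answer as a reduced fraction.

1/2

s: successors {t}; ¬p → q ∨ ¬p there: t:T. ✓
t: successors {t}; ¬p → q ∨ ¬p there: t:T. ✓
u: no successors, so ◇(¬p → q ∨ ¬p) fails. ✗
v: no successors, so ◇(¬p → q ∨ ¬p) fails. ✗
That's 2 of 4 worlds, so 2/4 = 1/2.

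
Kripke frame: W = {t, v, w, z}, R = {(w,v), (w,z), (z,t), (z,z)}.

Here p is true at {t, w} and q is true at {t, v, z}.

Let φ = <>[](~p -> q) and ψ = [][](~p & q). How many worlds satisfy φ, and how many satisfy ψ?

For <>[](~p -> q):
t: no successors, so <>[](~p -> q) fails. ✗
v: no successors, so <>[](~p -> q) fails. ✗
w: successors {v, z}; [](~p -> q) there: v:T, z:T. ✓
z: successors {t, z}; [](~p -> q) there: t:T, z:T. ✓
— 2 worlds.
For [][](~p & q):
t: no successors, so [][](~p & q) holds vacuously. ✓
v: no successors, so [][](~p & q) holds vacuously. ✓
w: successors {v, z}; [](~p & q) there: v:T, z:F. ✗
z: successors {t, z}; [](~p & q) there: t:T, z:F. ✗
— 2 worlds.

2 and 2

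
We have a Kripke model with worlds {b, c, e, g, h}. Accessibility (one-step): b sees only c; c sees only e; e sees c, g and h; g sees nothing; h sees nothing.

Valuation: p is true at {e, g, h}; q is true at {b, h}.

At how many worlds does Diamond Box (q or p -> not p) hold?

1

b: successors {c}; Box (q or p -> not p) there: c:F. ✗
c: successors {e}; Box (q or p -> not p) there: e:F. ✗
e: successors {c, g, h}; Box (q or p -> not p) there: c:F, g:T, h:T. ✓
g: no successors, so Diamond Box (q or p -> not p) fails. ✗
h: no successors, so Diamond Box (q or p -> not p) fails. ✗
Satisfying worlds: {e}.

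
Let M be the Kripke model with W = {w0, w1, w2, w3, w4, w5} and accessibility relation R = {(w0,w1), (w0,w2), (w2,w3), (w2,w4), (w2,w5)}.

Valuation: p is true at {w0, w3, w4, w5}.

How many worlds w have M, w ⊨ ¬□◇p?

2

w0: □◇p is F. ✓
w1: □◇p is T. ✗
w2: □◇p is F. ✓
w3: □◇p is T. ✗
w4: □◇p is T. ✗
w5: □◇p is T. ✗
Satisfying worlds: {w0, w2}.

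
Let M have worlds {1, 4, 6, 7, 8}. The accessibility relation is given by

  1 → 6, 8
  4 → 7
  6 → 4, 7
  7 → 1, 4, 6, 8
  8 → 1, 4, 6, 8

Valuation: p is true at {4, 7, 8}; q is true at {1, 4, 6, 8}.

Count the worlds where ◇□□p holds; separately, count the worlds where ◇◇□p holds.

For ◇□□p:
1: successors {6, 8}; □□p there: 6:F, 8:F. ✗
4: successors {7}; □□p there: 7:F. ✗
6: successors {4, 7}; □□p there: 4:F, 7:F. ✗
7: successors {1, 4, 6, 8}; □□p there: 1:F, 4:F, 6:F, 8:F. ✗
8: successors {1, 4, 6, 8}; □□p there: 1:F, 4:F, 6:F, 8:F. ✗
— 0 worlds.
For ◇◇□p:
1: successors {6, 8}; ◇□p there: 6:T, 8:T. ✓
4: successors {7}; ◇□p there: 7:T. ✓
6: successors {4, 7}; ◇□p there: 4:F, 7:T. ✓
7: successors {1, 4, 6, 8}; ◇□p there: 1:T, 4:F, 6:T, 8:T. ✓
8: successors {1, 4, 6, 8}; ◇□p there: 1:T, 4:F, 6:T, 8:T. ✓
— 5 worlds.

0 and 5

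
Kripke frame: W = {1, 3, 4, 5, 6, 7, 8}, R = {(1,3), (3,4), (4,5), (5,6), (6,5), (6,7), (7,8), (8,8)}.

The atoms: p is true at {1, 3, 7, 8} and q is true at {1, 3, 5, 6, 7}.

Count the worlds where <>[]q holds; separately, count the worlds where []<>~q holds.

4 and 3

For <>[]q:
1: successors {3}; []q there: 3:F. ✗
3: successors {4}; []q there: 4:T. ✓
4: successors {5}; []q there: 5:T. ✓
5: successors {6}; []q there: 6:T. ✓
6: successors {5, 7}; []q there: 5:T, 7:F. ✓
7: successors {8}; []q there: 8:F. ✗
8: successors {8}; []q there: 8:F. ✗
— 4 worlds.
For []<>~q:
1: successors {3}; <>~q there: 3:T. ✓
3: successors {4}; <>~q there: 4:F. ✗
4: successors {5}; <>~q there: 5:F. ✗
5: successors {6}; <>~q there: 6:F. ✗
6: successors {5, 7}; <>~q there: 5:F, 7:T. ✗
7: successors {8}; <>~q there: 8:T. ✓
8: successors {8}; <>~q there: 8:T. ✓
— 3 worlds.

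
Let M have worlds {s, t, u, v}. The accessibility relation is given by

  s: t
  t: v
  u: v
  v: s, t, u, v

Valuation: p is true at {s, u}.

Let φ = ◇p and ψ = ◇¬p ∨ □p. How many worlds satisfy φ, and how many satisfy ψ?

For ◇p:
s: successors {t}; p there: t:F. ✗
t: successors {v}; p there: v:F. ✗
u: successors {v}; p there: v:F. ✗
v: successors {s, t, u, v}; p there: s:T, t:F, u:T, v:F. ✓
— 1 world.
For ◇¬p ∨ □p:
s: ◇¬p is T, □p is F. ✓
t: ◇¬p is T, □p is F. ✓
u: ◇¬p is T, □p is F. ✓
v: ◇¬p is T, □p is F. ✓
— 4 worlds.

1 and 4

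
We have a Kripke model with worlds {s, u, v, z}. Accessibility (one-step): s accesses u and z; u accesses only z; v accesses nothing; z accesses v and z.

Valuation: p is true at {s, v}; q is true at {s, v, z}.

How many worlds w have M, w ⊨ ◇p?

1

s: successors {u, z}; p there: u:F, z:F. ✗
u: successors {z}; p there: z:F. ✗
v: no successors, so ◇p fails. ✗
z: successors {v, z}; p there: v:T, z:F. ✓
Satisfying worlds: {z}.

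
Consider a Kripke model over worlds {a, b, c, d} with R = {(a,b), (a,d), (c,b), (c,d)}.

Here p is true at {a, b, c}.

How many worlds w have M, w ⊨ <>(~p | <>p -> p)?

a: successors {b, d}; ~p | <>p -> p there: b:T, d:F. ✓
b: no successors, so <>(~p | <>p -> p) fails. ✗
c: successors {b, d}; ~p | <>p -> p there: b:T, d:F. ✓
d: no successors, so <>(~p | <>p -> p) fails. ✗
Satisfying worlds: {a, c}.

2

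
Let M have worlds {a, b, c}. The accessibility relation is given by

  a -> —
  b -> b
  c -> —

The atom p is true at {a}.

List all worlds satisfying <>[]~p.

{b}

a: no successors, so <>[]~p fails. ✗
b: successors {b}; []~p there: b:T. ✓
c: no successors, so <>[]~p fails. ✗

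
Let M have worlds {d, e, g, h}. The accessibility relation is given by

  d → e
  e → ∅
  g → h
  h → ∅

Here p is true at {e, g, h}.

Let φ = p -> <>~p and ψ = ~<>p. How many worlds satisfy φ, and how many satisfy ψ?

For p -> <>~p:
d: p is F, <>~p is F. ✓
e: p is T, <>~p is F. ✗
g: p is T, <>~p is F. ✗
h: p is T, <>~p is F. ✗
— 1 world.
For ~<>p:
d: <>p is T. ✗
e: <>p is F. ✓
g: <>p is T. ✗
h: <>p is F. ✓
— 2 worlds.

1 and 2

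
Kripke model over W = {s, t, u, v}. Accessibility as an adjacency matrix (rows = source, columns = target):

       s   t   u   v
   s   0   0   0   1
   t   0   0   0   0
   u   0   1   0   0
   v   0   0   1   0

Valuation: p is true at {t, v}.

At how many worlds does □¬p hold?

s: successors {v}; ¬p there: v:F. ✗
t: no successors, so □¬p holds vacuously. ✓
u: successors {t}; ¬p there: t:F. ✗
v: successors {u}; ¬p there: u:T. ✓
Satisfying worlds: {t, v}.

2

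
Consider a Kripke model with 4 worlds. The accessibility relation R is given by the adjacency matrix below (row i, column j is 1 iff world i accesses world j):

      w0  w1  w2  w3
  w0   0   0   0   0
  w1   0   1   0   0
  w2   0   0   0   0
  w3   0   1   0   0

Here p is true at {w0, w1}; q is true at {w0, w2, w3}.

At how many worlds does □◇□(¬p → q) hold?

w0: no successors, so □◇□(¬p → q) holds vacuously. ✓
w1: successors {w1}; ◇□(¬p → q) there: w1:T. ✓
w2: no successors, so □◇□(¬p → q) holds vacuously. ✓
w3: successors {w1}; ◇□(¬p → q) there: w1:T. ✓
Satisfying worlds: {w0, w1, w2, w3}.

4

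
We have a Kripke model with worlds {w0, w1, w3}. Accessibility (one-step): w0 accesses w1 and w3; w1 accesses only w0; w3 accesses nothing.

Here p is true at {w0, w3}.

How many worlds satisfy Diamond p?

w0: successors {w1, w3}; p there: w1:F, w3:T. ✓
w1: successors {w0}; p there: w0:T. ✓
w3: no successors, so Diamond p fails. ✗
Satisfying worlds: {w0, w1}.

2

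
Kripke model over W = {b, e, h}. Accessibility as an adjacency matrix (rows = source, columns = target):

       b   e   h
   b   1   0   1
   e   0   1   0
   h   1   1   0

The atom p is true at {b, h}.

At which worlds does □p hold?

{b}

b: successors {b, h}; p there: b:T, h:T. ✓
e: successors {e}; p there: e:F. ✗
h: successors {b, e}; p there: b:T, e:F. ✗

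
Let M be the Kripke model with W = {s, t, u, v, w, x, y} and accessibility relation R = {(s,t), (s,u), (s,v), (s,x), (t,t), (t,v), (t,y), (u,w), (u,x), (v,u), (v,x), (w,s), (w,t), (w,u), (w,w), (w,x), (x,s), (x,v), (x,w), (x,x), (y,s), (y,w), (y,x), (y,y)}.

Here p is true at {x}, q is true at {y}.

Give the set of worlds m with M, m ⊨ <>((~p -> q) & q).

{t, y}

s: successors {t, u, v, x}; (~p -> q) & q there: t:F, u:F, v:F, x:F. ✗
t: successors {t, v, y}; (~p -> q) & q there: t:F, v:F, y:T. ✓
u: successors {w, x}; (~p -> q) & q there: w:F, x:F. ✗
v: successors {u, x}; (~p -> q) & q there: u:F, x:F. ✗
w: successors {s, t, u, w, x}; (~p -> q) & q there: s:F, t:F, u:F, w:F, x:F. ✗
x: successors {s, v, w, x}; (~p -> q) & q there: s:F, v:F, w:F, x:F. ✗
y: successors {s, w, x, y}; (~p -> q) & q there: s:F, w:F, x:F, y:T. ✓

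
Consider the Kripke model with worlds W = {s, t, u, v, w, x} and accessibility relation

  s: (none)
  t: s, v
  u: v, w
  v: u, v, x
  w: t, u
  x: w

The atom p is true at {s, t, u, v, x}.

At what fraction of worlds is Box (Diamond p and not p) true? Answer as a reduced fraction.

1/3

s: no successors, so Box (Diamond p and not p) holds vacuously. ✓
t: successors {s, v}; Diamond p and not p there: s:F, v:F. ✗
u: successors {v, w}; Diamond p and not p there: v:F, w:T. ✗
v: successors {u, v, x}; Diamond p and not p there: u:F, v:F, x:F. ✗
w: successors {t, u}; Diamond p and not p there: t:F, u:F. ✗
x: successors {w}; Diamond p and not p there: w:T. ✓
That's 2 of 6 worlds, so 2/6 = 1/3.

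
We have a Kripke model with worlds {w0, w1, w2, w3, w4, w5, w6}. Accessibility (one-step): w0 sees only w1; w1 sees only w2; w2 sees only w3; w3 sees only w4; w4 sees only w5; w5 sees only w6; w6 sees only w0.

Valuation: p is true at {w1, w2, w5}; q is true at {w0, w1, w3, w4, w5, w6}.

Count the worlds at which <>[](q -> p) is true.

3

w0: successors {w1}; [](q -> p) there: w1:T. ✓
w1: successors {w2}; [](q -> p) there: w2:F. ✗
w2: successors {w3}; [](q -> p) there: w3:F. ✗
w3: successors {w4}; [](q -> p) there: w4:T. ✓
w4: successors {w5}; [](q -> p) there: w5:F. ✗
w5: successors {w6}; [](q -> p) there: w6:F. ✗
w6: successors {w0}; [](q -> p) there: w0:T. ✓
Satisfying worlds: {w0, w3, w6}.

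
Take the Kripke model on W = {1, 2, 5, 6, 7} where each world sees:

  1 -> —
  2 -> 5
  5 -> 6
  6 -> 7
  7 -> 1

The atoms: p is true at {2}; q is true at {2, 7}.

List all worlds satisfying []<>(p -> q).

1: no successors, so []<>(p -> q) holds vacuously. ✓
2: successors {5}; <>(p -> q) there: 5:T. ✓
5: successors {6}; <>(p -> q) there: 6:T. ✓
6: successors {7}; <>(p -> q) there: 7:T. ✓
7: successors {1}; <>(p -> q) there: 1:F. ✗

{1, 2, 5, 6}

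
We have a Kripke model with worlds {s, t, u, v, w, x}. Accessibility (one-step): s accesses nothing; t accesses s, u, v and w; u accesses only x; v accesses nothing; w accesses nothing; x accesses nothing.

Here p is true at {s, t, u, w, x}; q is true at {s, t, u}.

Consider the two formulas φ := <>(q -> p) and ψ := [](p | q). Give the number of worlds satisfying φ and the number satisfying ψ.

For <>(q -> p):
s: no successors, so <>(q -> p) fails. ✗
t: successors {s, u, v, w}; q -> p there: s:T, u:T, v:T, w:T. ✓
u: successors {x}; q -> p there: x:T. ✓
v: no successors, so <>(q -> p) fails. ✗
w: no successors, so <>(q -> p) fails. ✗
x: no successors, so <>(q -> p) fails. ✗
— 2 worlds.
For [](p | q):
s: no successors, so [](p | q) holds vacuously. ✓
t: successors {s, u, v, w}; p | q there: s:T, u:T, v:F, w:T. ✗
u: successors {x}; p | q there: x:T. ✓
v: no successors, so [](p | q) holds vacuously. ✓
w: no successors, so [](p | q) holds vacuously. ✓
x: no successors, so [](p | q) holds vacuously. ✓
— 5 worlds.

2 and 5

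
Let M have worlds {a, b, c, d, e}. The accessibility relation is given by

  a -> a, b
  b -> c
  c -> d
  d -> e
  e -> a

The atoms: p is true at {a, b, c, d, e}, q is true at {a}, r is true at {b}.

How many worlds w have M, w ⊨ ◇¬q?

4

a: successors {a, b}; ¬q there: a:F, b:T. ✓
b: successors {c}; ¬q there: c:T. ✓
c: successors {d}; ¬q there: d:T. ✓
d: successors {e}; ¬q there: e:T. ✓
e: successors {a}; ¬q there: a:F. ✗
Satisfying worlds: {a, b, c, d}.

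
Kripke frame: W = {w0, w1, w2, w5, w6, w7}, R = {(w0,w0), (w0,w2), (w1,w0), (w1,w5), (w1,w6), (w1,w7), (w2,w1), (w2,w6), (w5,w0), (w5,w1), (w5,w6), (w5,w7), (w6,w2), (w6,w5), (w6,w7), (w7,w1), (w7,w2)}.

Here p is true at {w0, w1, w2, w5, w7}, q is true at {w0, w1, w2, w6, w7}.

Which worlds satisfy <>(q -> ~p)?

w0: successors {w0, w2}; q -> ~p there: w0:F, w2:F. ✗
w1: successors {w0, w5, w6, w7}; q -> ~p there: w0:F, w5:T, w6:T, w7:F. ✓
w2: successors {w1, w6}; q -> ~p there: w1:F, w6:T. ✓
w5: successors {w0, w1, w6, w7}; q -> ~p there: w0:F, w1:F, w6:T, w7:F. ✓
w6: successors {w2, w5, w7}; q -> ~p there: w2:F, w5:T, w7:F. ✓
w7: successors {w1, w2}; q -> ~p there: w1:F, w2:F. ✗

{w1, w2, w5, w6}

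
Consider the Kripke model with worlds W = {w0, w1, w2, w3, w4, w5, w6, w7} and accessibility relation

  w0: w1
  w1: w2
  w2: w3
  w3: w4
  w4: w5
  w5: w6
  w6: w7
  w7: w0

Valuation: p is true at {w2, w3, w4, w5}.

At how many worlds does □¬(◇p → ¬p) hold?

w0: successors {w1}; ¬(◇p → ¬p) there: w1:F. ✗
w1: successors {w2}; ¬(◇p → ¬p) there: w2:T. ✓
w2: successors {w3}; ¬(◇p → ¬p) there: w3:T. ✓
w3: successors {w4}; ¬(◇p → ¬p) there: w4:T. ✓
w4: successors {w5}; ¬(◇p → ¬p) there: w5:F. ✗
w5: successors {w6}; ¬(◇p → ¬p) there: w6:F. ✗
w6: successors {w7}; ¬(◇p → ¬p) there: w7:F. ✗
w7: successors {w0}; ¬(◇p → ¬p) there: w0:F. ✗
Satisfying worlds: {w1, w2, w3}.

3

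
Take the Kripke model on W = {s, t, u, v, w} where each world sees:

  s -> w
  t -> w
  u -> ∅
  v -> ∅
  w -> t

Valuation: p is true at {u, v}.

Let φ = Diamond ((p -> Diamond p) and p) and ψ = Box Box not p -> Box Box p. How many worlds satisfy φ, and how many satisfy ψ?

For Diamond ((p -> Diamond p) and p):
s: successors {w}; (p -> Diamond p) and p there: w:F. ✗
t: successors {w}; (p -> Diamond p) and p there: w:F. ✗
u: no successors, so Diamond ((p -> Diamond p) and p) fails. ✗
v: no successors, so Diamond ((p -> Diamond p) and p) fails. ✗
w: successors {t}; (p -> Diamond p) and p there: t:F. ✗
— 0 worlds.
For Box Box not p -> Box Box p:
s: Box Box not p is T, Box Box p is F. ✗
t: Box Box not p is T, Box Box p is F. ✗
u: Box Box not p is T, Box Box p is T. ✓
v: Box Box not p is T, Box Box p is T. ✓
w: Box Box not p is T, Box Box p is F. ✗
— 2 worlds.

0 and 2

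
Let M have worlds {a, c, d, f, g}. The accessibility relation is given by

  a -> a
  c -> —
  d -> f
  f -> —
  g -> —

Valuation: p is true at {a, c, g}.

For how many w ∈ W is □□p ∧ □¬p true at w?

a: □□p is T, □¬p is F. ✗
c: □□p is T, □¬p is T. ✓
d: □□p is T, □¬p is T. ✓
f: □□p is T, □¬p is T. ✓
g: □□p is T, □¬p is T. ✓
Satisfying worlds: {c, d, f, g}.

4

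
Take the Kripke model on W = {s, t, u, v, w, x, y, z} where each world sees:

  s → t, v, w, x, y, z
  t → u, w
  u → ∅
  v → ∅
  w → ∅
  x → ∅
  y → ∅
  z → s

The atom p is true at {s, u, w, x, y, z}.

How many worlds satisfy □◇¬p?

s: successors {t, v, w, x, y, z}; ◇¬p there: t:F, v:F, w:F, x:F, y:F, z:F. ✗
t: successors {u, w}; ◇¬p there: u:F, w:F. ✗
u: no successors, so □◇¬p holds vacuously. ✓
v: no successors, so □◇¬p holds vacuously. ✓
w: no successors, so □◇¬p holds vacuously. ✓
x: no successors, so □◇¬p holds vacuously. ✓
y: no successors, so □◇¬p holds vacuously. ✓
z: successors {s}; ◇¬p there: s:T. ✓
Satisfying worlds: {u, v, w, x, y, z}.

6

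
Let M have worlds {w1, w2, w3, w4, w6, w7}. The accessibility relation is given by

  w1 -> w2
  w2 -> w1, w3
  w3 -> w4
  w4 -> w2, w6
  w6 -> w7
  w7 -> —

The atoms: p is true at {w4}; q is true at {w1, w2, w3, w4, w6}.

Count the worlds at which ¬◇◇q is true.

w1: ◇◇q is T. ✗
w2: ◇◇q is T. ✗
w3: ◇◇q is T. ✗
w4: ◇◇q is T. ✗
w6: ◇◇q is F. ✓
w7: ◇◇q is F. ✓
Satisfying worlds: {w6, w7}.

2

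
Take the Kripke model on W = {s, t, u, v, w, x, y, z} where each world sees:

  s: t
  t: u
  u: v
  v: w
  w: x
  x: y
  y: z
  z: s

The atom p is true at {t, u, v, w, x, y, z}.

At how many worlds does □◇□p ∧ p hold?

s: □◇□p is T, p is F. ✗
t: □◇□p is T, p is T. ✓
u: □◇□p is T, p is T. ✓
v: □◇□p is T, p is T. ✓
w: □◇□p is T, p is T. ✓
x: □◇□p is F, p is T. ✗
y: □◇□p is T, p is T. ✓
z: □◇□p is T, p is T. ✓
Satisfying worlds: {t, u, v, w, y, z}.

6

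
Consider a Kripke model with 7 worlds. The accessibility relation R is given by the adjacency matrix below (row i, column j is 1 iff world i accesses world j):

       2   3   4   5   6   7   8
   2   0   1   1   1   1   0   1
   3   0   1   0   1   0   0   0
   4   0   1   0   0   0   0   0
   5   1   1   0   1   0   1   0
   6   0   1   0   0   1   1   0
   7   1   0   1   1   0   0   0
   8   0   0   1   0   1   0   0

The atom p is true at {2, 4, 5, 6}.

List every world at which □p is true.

2: successors {3, 4, 5, 6, 8}; p there: 3:F, 4:T, 5:T, 6:T, 8:F. ✗
3: successors {3, 5}; p there: 3:F, 5:T. ✗
4: successors {3}; p there: 3:F. ✗
5: successors {2, 3, 5, 7}; p there: 2:T, 3:F, 5:T, 7:F. ✗
6: successors {3, 6, 7}; p there: 3:F, 6:T, 7:F. ✗
7: successors {2, 4, 5}; p there: 2:T, 4:T, 5:T. ✓
8: successors {4, 6}; p there: 4:T, 6:T. ✓

{7, 8}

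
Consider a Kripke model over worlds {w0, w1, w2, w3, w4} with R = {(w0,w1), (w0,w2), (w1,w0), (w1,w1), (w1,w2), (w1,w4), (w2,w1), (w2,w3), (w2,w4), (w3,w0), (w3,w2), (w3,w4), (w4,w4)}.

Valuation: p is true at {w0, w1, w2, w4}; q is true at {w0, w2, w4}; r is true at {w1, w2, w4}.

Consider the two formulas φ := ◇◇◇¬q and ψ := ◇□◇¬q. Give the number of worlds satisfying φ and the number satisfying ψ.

For ◇◇◇¬q:
w0: successors {w1, w2}; ◇◇¬q there: w1:T, w2:T. ✓
w1: successors {w0, w1, w2, w4}; ◇◇¬q there: w0:T, w1:T, w2:T, w4:F. ✓
w2: successors {w1, w3, w4}; ◇◇¬q there: w1:T, w3:T, w4:F. ✓
w3: successors {w0, w2, w4}; ◇◇¬q there: w0:T, w2:T, w4:F. ✓
w4: successors {w4}; ◇◇¬q there: w4:F. ✗
— 4 worlds.
For ◇□◇¬q:
w0: successors {w1, w2}; □◇¬q there: w1:F, w2:F. ✗
w1: successors {w0, w1, w2, w4}; □◇¬q there: w0:T, w1:F, w2:F, w4:F. ✓
w2: successors {w1, w3, w4}; □◇¬q there: w1:F, w3:F, w4:F. ✗
w3: successors {w0, w2, w4}; □◇¬q there: w0:T, w2:F, w4:F. ✓
w4: successors {w4}; □◇¬q there: w4:F. ✗
— 2 worlds.

4 and 2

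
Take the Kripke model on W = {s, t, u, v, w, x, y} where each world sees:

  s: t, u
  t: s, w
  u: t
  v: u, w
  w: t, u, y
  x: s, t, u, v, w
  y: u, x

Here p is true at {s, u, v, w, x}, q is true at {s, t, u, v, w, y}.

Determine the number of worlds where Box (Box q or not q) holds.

6

s: successors {t, u}; Box q or not q there: t:T, u:T. ✓
t: successors {s, w}; Box q or not q there: s:T, w:T. ✓
u: successors {t}; Box q or not q there: t:T. ✓
v: successors {u, w}; Box q or not q there: u:T, w:T. ✓
w: successors {t, u, y}; Box q or not q there: t:T, u:T, y:F. ✗
x: successors {s, t, u, v, w}; Box q or not q there: s:T, t:T, u:T, v:T, w:T. ✓
y: successors {u, x}; Box q or not q there: u:T, x:T. ✓
Satisfying worlds: {s, t, u, v, x, y}.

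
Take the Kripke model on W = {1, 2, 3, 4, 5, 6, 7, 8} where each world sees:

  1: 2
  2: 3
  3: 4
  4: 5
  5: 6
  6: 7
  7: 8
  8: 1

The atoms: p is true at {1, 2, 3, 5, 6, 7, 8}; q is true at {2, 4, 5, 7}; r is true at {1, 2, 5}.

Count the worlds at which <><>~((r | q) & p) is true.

1: successors {2}; <>~((r | q) & p) there: 2:T. ✓
2: successors {3}; <>~((r | q) & p) there: 3:T. ✓
3: successors {4}; <>~((r | q) & p) there: 4:F. ✗
4: successors {5}; <>~((r | q) & p) there: 5:T. ✓
5: successors {6}; <>~((r | q) & p) there: 6:F. ✗
6: successors {7}; <>~((r | q) & p) there: 7:T. ✓
7: successors {8}; <>~((r | q) & p) there: 8:F. ✗
8: successors {1}; <>~((r | q) & p) there: 1:F. ✗
Satisfying worlds: {1, 2, 4, 6}.

4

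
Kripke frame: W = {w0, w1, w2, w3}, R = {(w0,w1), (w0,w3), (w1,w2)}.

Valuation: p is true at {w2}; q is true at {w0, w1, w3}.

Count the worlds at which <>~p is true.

1

w0: successors {w1, w3}; ~p there: w1:T, w3:T. ✓
w1: successors {w2}; ~p there: w2:F. ✗
w2: no successors, so <>~p fails. ✗
w3: no successors, so <>~p fails. ✗
Satisfying worlds: {w0}.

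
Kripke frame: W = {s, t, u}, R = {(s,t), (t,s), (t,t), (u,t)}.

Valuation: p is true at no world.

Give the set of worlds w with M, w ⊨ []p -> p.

s: []p is F, p is F. ✓
t: []p is F, p is F. ✓
u: []p is F, p is F. ✓

{s, t, u}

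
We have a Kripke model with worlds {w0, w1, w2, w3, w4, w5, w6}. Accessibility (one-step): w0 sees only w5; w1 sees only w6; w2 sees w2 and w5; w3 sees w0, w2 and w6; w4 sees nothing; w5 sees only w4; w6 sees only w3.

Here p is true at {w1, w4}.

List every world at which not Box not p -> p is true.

{w0, w1, w2, w3, w4, w6}

w0: not Box not p is F, p is F. ✓
w1: not Box not p is F, p is T. ✓
w2: not Box not p is F, p is F. ✓
w3: not Box not p is F, p is F. ✓
w4: not Box not p is F, p is T. ✓
w5: not Box not p is T, p is F. ✗
w6: not Box not p is F, p is F. ✓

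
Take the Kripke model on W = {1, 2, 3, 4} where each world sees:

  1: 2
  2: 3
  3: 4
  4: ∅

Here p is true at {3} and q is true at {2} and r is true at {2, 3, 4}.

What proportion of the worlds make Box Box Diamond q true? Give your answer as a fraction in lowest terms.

1: successors {2}; Box Diamond q there: 2:F. ✗
2: successors {3}; Box Diamond q there: 3:F. ✗
3: successors {4}; Box Diamond q there: 4:T. ✓
4: no successors, so Box Box Diamond q holds vacuously. ✓
That's 2 of 4 worlds, so 2/4 = 1/2.

1/2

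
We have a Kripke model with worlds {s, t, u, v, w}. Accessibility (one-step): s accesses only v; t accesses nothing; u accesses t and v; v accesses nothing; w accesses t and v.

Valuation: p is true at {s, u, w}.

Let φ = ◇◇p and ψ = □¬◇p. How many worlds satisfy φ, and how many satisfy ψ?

For ◇◇p:
s: successors {v}; ◇p there: v:F. ✗
t: no successors, so ◇◇p fails. ✗
u: successors {t, v}; ◇p there: t:F, v:F. ✗
v: no successors, so ◇◇p fails. ✗
w: successors {t, v}; ◇p there: t:F, v:F. ✗
— 0 worlds.
For □¬◇p:
s: successors {v}; ¬◇p there: v:T. ✓
t: no successors, so □¬◇p holds vacuously. ✓
u: successors {t, v}; ¬◇p there: t:T, v:T. ✓
v: no successors, so □¬◇p holds vacuously. ✓
w: successors {t, v}; ¬◇p there: t:T, v:T. ✓
— 5 worlds.

0 and 5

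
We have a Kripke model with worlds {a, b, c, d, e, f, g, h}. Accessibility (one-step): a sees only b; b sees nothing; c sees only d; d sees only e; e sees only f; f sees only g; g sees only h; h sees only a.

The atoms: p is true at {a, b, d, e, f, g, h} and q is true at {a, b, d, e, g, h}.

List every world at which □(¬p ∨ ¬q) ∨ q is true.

{a, b, d, e, g, h}

a: □(¬p ∨ ¬q) is F, q is T. ✓
b: □(¬p ∨ ¬q) is T, q is T. ✓
c: □(¬p ∨ ¬q) is F, q is F. ✗
d: □(¬p ∨ ¬q) is F, q is T. ✓
e: □(¬p ∨ ¬q) is T, q is T. ✓
f: □(¬p ∨ ¬q) is F, q is F. ✗
g: □(¬p ∨ ¬q) is F, q is T. ✓
h: □(¬p ∨ ¬q) is F, q is T. ✓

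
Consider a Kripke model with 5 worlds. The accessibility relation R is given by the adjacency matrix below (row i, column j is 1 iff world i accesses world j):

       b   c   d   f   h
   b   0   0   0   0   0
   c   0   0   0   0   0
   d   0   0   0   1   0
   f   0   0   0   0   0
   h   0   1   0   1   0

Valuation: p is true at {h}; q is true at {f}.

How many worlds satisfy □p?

3

b: no successors, so □p holds vacuously. ✓
c: no successors, so □p holds vacuously. ✓
d: successors {f}; p there: f:F. ✗
f: no successors, so □p holds vacuously. ✓
h: successors {c, f}; p there: c:F, f:F. ✗
Satisfying worlds: {b, c, f}.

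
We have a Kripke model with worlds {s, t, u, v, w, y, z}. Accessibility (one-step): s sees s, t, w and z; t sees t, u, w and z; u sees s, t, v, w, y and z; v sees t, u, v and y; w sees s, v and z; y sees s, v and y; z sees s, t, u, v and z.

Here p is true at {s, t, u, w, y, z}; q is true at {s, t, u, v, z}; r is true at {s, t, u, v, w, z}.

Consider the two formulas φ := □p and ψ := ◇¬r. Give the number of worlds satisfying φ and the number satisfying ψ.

2 and 3

For □p:
s: successors {s, t, w, z}; p there: s:T, t:T, w:T, z:T. ✓
t: successors {t, u, w, z}; p there: t:T, u:T, w:T, z:T. ✓
u: successors {s, t, v, w, y, z}; p there: s:T, t:T, v:F, w:T, y:T, z:T. ✗
v: successors {t, u, v, y}; p there: t:T, u:T, v:F, y:T. ✗
w: successors {s, v, z}; p there: s:T, v:F, z:T. ✗
y: successors {s, v, y}; p there: s:T, v:F, y:T. ✗
z: successors {s, t, u, v, z}; p there: s:T, t:T, u:T, v:F, z:T. ✗
— 2 worlds.
For ◇¬r:
s: successors {s, t, w, z}; ¬r there: s:F, t:F, w:F, z:F. ✗
t: successors {t, u, w, z}; ¬r there: t:F, u:F, w:F, z:F. ✗
u: successors {s, t, v, w, y, z}; ¬r there: s:F, t:F, v:F, w:F, y:T, z:F. ✓
v: successors {t, u, v, y}; ¬r there: t:F, u:F, v:F, y:T. ✓
w: successors {s, v, z}; ¬r there: s:F, v:F, z:F. ✗
y: successors {s, v, y}; ¬r there: s:F, v:F, y:T. ✓
z: successors {s, t, u, v, z}; ¬r there: s:F, t:F, u:F, v:F, z:F. ✗
— 3 worlds.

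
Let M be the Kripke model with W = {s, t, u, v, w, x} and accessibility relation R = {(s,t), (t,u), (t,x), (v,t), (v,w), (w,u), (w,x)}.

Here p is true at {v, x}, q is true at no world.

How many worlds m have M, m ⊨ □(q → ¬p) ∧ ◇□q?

2

s: □(q → ¬p) is T, ◇□q is F. ✗
t: □(q → ¬p) is T, ◇□q is T. ✓
u: □(q → ¬p) is T, ◇□q is F. ✗
v: □(q → ¬p) is T, ◇□q is F. ✗
w: □(q → ¬p) is T, ◇□q is T. ✓
x: □(q → ¬p) is T, ◇□q is F. ✗
Satisfying worlds: {t, w}.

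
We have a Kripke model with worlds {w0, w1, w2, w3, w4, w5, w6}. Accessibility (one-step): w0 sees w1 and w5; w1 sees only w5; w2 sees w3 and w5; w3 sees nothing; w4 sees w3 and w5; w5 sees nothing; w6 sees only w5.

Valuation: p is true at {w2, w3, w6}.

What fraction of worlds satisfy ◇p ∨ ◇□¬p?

5/7

w0: ◇p is F, ◇□¬p is T. ✓
w1: ◇p is F, ◇□¬p is T. ✓
w2: ◇p is T, ◇□¬p is T. ✓
w3: ◇p is F, ◇□¬p is F. ✗
w4: ◇p is T, ◇□¬p is T. ✓
w5: ◇p is F, ◇□¬p is F. ✗
w6: ◇p is F, ◇□¬p is T. ✓
That's 5 of 7 worlds, so 5/7.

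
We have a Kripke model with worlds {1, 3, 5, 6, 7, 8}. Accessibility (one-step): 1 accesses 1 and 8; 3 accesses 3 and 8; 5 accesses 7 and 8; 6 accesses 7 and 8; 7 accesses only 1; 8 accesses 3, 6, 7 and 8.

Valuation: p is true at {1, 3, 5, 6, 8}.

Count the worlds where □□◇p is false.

0

1: successors {1, 8}; □◇p there: 1:T, 8:T. ✓
3: successors {3, 8}; □◇p there: 3:T, 8:T. ✓
5: successors {7, 8}; □◇p there: 7:T, 8:T. ✓
6: successors {7, 8}; □◇p there: 7:T, 8:T. ✓
7: successors {1}; □◇p there: 1:T. ✓
8: successors {3, 6, 7, 8}; □◇p there: 3:T, 6:T, 7:T, 8:T. ✓
Satisfying worlds: {1, 3, 5, 6, 7, 8}.
So □□◇p fails at the other 0 worlds.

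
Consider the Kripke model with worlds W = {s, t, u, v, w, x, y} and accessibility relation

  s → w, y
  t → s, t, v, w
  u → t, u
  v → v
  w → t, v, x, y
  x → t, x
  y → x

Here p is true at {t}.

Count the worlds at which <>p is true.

s: successors {w, y}; p there: w:F, y:F. ✗
t: successors {s, t, v, w}; p there: s:F, t:T, v:F, w:F. ✓
u: successors {t, u}; p there: t:T, u:F. ✓
v: successors {v}; p there: v:F. ✗
w: successors {t, v, x, y}; p there: t:T, v:F, x:F, y:F. ✓
x: successors {t, x}; p there: t:T, x:F. ✓
y: successors {x}; p there: x:F. ✗
Satisfying worlds: {t, u, w, x}.

4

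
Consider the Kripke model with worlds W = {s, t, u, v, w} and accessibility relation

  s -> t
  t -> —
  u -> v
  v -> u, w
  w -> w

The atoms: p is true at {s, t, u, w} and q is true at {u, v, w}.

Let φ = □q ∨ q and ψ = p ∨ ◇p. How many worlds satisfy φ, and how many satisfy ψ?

For □q ∨ q:
s: □q is F, q is F. ✗
t: □q is T, q is F. ✓
u: □q is T, q is T. ✓
v: □q is T, q is T. ✓
w: □q is T, q is T. ✓
— 4 worlds.
For p ∨ ◇p:
s: p is T, ◇p is T. ✓
t: p is T, ◇p is F. ✓
u: p is T, ◇p is F. ✓
v: p is F, ◇p is T. ✓
w: p is T, ◇p is T. ✓
— 5 worlds.

4 and 5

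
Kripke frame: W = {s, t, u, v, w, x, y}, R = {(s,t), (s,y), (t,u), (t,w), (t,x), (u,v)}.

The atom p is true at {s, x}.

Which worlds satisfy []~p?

{s, u, v, w, x, y}

s: successors {t, y}; ~p there: t:T, y:T. ✓
t: successors {u, w, x}; ~p there: u:T, w:T, x:F. ✗
u: successors {v}; ~p there: v:T. ✓
v: no successors, so []~p holds vacuously. ✓
w: no successors, so []~p holds vacuously. ✓
x: no successors, so []~p holds vacuously. ✓
y: no successors, so []~p holds vacuously. ✓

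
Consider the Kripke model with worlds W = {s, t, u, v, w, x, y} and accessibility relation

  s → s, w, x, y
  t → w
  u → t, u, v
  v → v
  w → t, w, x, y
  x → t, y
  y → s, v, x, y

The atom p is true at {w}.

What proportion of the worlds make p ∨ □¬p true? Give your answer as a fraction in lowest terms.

5/7

s: p is F, □¬p is F. ✗
t: p is F, □¬p is F. ✗
u: p is F, □¬p is T. ✓
v: p is F, □¬p is T. ✓
w: p is T, □¬p is F. ✓
x: p is F, □¬p is T. ✓
y: p is F, □¬p is T. ✓
That's 5 of 7 worlds, so 5/7.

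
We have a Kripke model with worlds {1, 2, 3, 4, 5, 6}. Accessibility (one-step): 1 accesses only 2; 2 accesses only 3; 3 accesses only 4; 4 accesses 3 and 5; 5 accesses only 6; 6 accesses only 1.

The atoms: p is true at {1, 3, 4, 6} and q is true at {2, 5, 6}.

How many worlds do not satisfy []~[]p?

4

1: successors {2}; ~[]p there: 2:F. ✗
2: successors {3}; ~[]p there: 3:F. ✗
3: successors {4}; ~[]p there: 4:T. ✓
4: successors {3, 5}; ~[]p there: 3:F, 5:F. ✗
5: successors {6}; ~[]p there: 6:F. ✗
6: successors {1}; ~[]p there: 1:T. ✓
Satisfying worlds: {3, 6}.
So []~[]p fails at the other 4 worlds.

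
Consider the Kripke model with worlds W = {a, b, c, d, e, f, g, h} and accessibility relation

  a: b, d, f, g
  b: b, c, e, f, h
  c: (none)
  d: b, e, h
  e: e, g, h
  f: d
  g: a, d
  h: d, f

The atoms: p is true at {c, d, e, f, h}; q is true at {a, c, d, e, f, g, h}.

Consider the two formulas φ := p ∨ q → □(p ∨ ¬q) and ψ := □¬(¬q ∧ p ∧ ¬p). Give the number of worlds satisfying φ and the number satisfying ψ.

For p ∨ q → □(p ∨ ¬q):
a: p ∨ q is T, □(p ∨ ¬q) is F. ✗
b: p ∨ q is F, □(p ∨ ¬q) is T. ✓
c: p ∨ q is T, □(p ∨ ¬q) is T. ✓
d: p ∨ q is T, □(p ∨ ¬q) is T. ✓
e: p ∨ q is T, □(p ∨ ¬q) is F. ✗
f: p ∨ q is T, □(p ∨ ¬q) is T. ✓
g: p ∨ q is T, □(p ∨ ¬q) is F. ✗
h: p ∨ q is T, □(p ∨ ¬q) is T. ✓
— 5 worlds.
For □¬(¬q ∧ p ∧ ¬p):
a: successors {b, d, f, g}; ¬(¬q ∧ p ∧ ¬p) there: b:T, d:T, f:T, g:T. ✓
b: successors {b, c, e, f, h}; ¬(¬q ∧ p ∧ ¬p) there: b:T, c:T, e:T, f:T, h:T. ✓
c: no successors, so □¬(¬q ∧ p ∧ ¬p) holds vacuously. ✓
d: successors {b, e, h}; ¬(¬q ∧ p ∧ ¬p) there: b:T, e:T, h:T. ✓
e: successors {e, g, h}; ¬(¬q ∧ p ∧ ¬p) there: e:T, g:T, h:T. ✓
f: successors {d}; ¬(¬q ∧ p ∧ ¬p) there: d:T. ✓
g: successors {a, d}; ¬(¬q ∧ p ∧ ¬p) there: a:T, d:T. ✓
h: successors {d, f}; ¬(¬q ∧ p ∧ ¬p) there: d:T, f:T. ✓
— 8 worlds.

5 and 8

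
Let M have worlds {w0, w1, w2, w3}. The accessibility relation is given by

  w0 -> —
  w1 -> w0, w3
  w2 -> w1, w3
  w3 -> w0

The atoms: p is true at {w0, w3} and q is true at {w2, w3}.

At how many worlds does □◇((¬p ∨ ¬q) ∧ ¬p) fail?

3

w0: no successors, so □◇((¬p ∨ ¬q) ∧ ¬p) holds vacuously. ✓
w1: successors {w0, w3}; ◇((¬p ∨ ¬q) ∧ ¬p) there: w0:F, w3:F. ✗
w2: successors {w1, w3}; ◇((¬p ∨ ¬q) ∧ ¬p) there: w1:F, w3:F. ✗
w3: successors {w0}; ◇((¬p ∨ ¬q) ∧ ¬p) there: w0:F. ✗
Satisfying worlds: {w0}.
So □◇((¬p ∨ ¬q) ∧ ¬p) fails at the other 3 worlds.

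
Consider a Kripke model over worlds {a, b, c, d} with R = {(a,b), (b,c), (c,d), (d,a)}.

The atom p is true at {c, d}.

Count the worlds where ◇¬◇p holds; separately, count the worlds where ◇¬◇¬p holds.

2 and 2

For ◇¬◇p:
a: successors {b}; ¬◇p there: b:F. ✗
b: successors {c}; ¬◇p there: c:F. ✗
c: successors {d}; ¬◇p there: d:T. ✓
d: successors {a}; ¬◇p there: a:T. ✓
— 2 worlds.
For ◇¬◇¬p:
a: successors {b}; ¬◇¬p there: b:T. ✓
b: successors {c}; ¬◇¬p there: c:T. ✓
c: successors {d}; ¬◇¬p there: d:F. ✗
d: successors {a}; ¬◇¬p there: a:F. ✗
— 2 worlds.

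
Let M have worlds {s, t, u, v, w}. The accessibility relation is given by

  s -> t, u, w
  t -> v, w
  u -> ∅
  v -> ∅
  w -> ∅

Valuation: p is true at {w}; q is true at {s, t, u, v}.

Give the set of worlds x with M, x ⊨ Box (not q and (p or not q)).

s: successors {t, u, w}; not q and (p or not q) there: t:F, u:F, w:T. ✗
t: successors {v, w}; not q and (p or not q) there: v:F, w:T. ✗
u: no successors, so Box (not q and (p or not q)) holds vacuously. ✓
v: no successors, so Box (not q and (p or not q)) holds vacuously. ✓
w: no successors, so Box (not q and (p or not q)) holds vacuously. ✓

{u, v, w}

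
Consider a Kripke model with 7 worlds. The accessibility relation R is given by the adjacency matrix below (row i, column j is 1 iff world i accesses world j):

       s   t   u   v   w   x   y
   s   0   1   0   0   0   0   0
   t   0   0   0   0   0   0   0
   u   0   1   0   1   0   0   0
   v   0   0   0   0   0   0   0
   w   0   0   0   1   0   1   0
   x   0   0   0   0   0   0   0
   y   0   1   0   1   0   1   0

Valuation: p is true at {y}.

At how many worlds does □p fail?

4

s: successors {t}; p there: t:F. ✗
t: no successors, so □p holds vacuously. ✓
u: successors {t, v}; p there: t:F, v:F. ✗
v: no successors, so □p holds vacuously. ✓
w: successors {v, x}; p there: v:F, x:F. ✗
x: no successors, so □p holds vacuously. ✓
y: successors {t, v, x}; p there: t:F, v:F, x:F. ✗
Satisfying worlds: {t, v, x}.
So □p fails at the other 4 worlds.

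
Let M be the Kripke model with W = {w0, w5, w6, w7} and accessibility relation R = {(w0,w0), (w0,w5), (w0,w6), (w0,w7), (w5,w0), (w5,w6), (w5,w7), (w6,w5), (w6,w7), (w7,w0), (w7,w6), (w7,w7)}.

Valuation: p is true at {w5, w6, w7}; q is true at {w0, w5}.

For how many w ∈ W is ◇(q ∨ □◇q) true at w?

w0: successors {w0, w5, w6, w7}; q ∨ □◇q there: w0:T, w5:T, w6:T, w7:T. ✓
w5: successors {w0, w6, w7}; q ∨ □◇q there: w0:T, w6:T, w7:T. ✓
w6: successors {w5, w7}; q ∨ □◇q there: w5:T, w7:T. ✓
w7: successors {w0, w6, w7}; q ∨ □◇q there: w0:T, w6:T, w7:T. ✓
Satisfying worlds: {w0, w5, w6, w7}.

4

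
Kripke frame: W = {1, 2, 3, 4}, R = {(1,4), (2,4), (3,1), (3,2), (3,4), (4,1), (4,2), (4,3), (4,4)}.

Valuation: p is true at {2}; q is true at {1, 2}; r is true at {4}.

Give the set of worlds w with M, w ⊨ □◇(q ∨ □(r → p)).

{1, 2}

1: successors {4}; ◇(q ∨ □(r → p)) there: 4:T. ✓
2: successors {4}; ◇(q ∨ □(r → p)) there: 4:T. ✓
3: successors {1, 2, 4}; ◇(q ∨ □(r → p)) there: 1:F, 2:F, 4:T. ✗
4: successors {1, 2, 3, 4}; ◇(q ∨ □(r → p)) there: 1:F, 2:F, 3:T, 4:T. ✗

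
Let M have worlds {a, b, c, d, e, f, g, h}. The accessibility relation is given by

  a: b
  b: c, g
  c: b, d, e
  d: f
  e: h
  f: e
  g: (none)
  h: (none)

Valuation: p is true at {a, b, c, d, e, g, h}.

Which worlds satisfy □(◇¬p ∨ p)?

{a, b, c, e, f, g, h}

a: successors {b}; ◇¬p ∨ p there: b:T. ✓
b: successors {c, g}; ◇¬p ∨ p there: c:T, g:T. ✓
c: successors {b, d, e}; ◇¬p ∨ p there: b:T, d:T, e:T. ✓
d: successors {f}; ◇¬p ∨ p there: f:F. ✗
e: successors {h}; ◇¬p ∨ p there: h:T. ✓
f: successors {e}; ◇¬p ∨ p there: e:T. ✓
g: no successors, so □(◇¬p ∨ p) holds vacuously. ✓
h: no successors, so □(◇¬p ∨ p) holds vacuously. ✓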